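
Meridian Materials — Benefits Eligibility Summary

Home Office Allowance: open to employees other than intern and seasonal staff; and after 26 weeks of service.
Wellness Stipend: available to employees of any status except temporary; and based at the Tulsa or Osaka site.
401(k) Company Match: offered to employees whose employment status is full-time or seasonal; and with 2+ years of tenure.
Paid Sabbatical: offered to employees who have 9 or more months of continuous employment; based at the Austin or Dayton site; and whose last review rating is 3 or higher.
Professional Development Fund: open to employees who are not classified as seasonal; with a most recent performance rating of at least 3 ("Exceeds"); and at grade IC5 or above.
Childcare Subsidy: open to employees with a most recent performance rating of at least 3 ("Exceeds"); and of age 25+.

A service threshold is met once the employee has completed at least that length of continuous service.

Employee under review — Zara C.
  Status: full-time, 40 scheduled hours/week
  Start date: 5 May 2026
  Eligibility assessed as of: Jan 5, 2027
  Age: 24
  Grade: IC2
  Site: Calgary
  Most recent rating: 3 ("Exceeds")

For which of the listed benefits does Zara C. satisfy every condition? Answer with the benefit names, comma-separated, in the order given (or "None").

Home Office Allowance

Service from 5 May 2026 to Jan 5, 2027: 245 days.
Home Office Allowance — status full-time ✓ (not excluded); service 245 days ≥ 26 weeks (≈182 days) ✓ → eligible.
Wellness Stipend — status full-time ✓ (not excluded); site Calgary ✗ (not Tulsa or Osaka) → not eligible.
401(k) Company Match — status full-time ✓; service 245 days < 2 years (≈730 days) ✗ → not eligible.
Paid Sabbatical — service 245 days < 9 months (≈270 days) ✗ → not eligible.
Professional Development Fund — status full-time ✓ (not excluded); rating 3 ≥ 3 ✓; grade IC2 < IC5 ✗ → not eligible.
Childcare Subsidy — rating 3 ≥ 3 ✓; age 24 < 25 ✗ → not eligible.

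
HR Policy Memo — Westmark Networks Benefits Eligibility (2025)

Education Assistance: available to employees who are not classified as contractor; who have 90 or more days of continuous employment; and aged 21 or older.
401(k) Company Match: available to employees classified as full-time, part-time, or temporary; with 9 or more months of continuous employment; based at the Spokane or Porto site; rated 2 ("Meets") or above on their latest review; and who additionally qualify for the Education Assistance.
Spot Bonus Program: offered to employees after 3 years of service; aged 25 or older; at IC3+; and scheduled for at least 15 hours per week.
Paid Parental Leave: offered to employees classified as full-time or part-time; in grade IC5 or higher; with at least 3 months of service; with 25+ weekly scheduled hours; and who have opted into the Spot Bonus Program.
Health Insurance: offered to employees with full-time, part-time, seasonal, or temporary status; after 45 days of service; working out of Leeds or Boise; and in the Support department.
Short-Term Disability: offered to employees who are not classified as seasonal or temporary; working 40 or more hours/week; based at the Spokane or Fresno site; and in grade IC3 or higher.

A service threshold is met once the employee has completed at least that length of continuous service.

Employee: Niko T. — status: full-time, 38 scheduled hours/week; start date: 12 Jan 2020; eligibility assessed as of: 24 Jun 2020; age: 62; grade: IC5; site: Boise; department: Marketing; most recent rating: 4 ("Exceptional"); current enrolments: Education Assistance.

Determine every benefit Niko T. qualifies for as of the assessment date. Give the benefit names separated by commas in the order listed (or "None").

Service from 12 Jan 2020 to 24 Jun 2020: 164 days.
Education Assistance — status full-time ✓ (not excluded); service 164 days ≥ 90 days ✓; age 62 ≥ 21 ✓ → eligible.
401(k) Company Match — status full-time ✓; service 164 days < 9 months (≈270 days) ✗ → not eligible.
Spot Bonus Program — service 164 days < 3 years (≈1095 days) ✗ → not eligible.
Paid Parental Leave — status full-time ✓; grade IC5 ≥ IC5 ✓; service 164 days ≥ 3 months (≈90 days) ✓; 38 hrs/wk ≥ 25 ✓; not enrolled in Spot Bonus Program ✗ → not eligible.
Health Insurance — status full-time ✓; service 164 days ≥ 45 days ✓; site Boise ✓; dept Marketing ✗ → not eligible.
Short-Term Disability — status full-time ✓ (not excluded); 38 hrs/wk < 40 ✗ → not eligible.

Education Assistance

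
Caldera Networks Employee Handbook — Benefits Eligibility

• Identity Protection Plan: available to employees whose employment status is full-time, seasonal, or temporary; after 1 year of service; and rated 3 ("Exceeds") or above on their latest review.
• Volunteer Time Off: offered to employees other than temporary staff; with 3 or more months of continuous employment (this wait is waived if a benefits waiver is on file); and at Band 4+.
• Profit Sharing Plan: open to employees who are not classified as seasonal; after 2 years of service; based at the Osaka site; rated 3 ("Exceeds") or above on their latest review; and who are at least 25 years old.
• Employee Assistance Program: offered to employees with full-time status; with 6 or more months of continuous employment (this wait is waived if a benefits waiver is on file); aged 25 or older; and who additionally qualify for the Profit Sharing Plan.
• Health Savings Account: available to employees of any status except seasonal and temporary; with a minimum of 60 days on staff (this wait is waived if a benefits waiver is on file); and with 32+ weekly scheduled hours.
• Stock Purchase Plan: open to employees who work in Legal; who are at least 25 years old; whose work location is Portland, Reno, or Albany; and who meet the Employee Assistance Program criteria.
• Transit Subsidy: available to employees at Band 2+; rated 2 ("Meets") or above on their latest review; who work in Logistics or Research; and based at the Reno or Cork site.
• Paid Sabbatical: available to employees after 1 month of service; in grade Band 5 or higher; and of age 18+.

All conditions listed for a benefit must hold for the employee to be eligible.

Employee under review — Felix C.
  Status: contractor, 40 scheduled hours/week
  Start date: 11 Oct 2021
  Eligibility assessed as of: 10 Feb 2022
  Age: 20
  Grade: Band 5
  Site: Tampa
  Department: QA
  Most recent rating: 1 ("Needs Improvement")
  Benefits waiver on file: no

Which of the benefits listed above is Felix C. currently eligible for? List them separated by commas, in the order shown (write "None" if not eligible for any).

Service from 11 Oct 2021 to 10 Feb 2022: 122 days.
Identity Protection Plan — status contractor ✗ (requires full-time, seasonal, or temporary) → not eligible.
Volunteer Time Off — status contractor ✓ (not excluded); no waiver, service 122 days ≥ 3 months (≈90 days) ✓; grade Band 5 ≥ Band 4 ✓ → eligible.
Profit Sharing Plan — status contractor ✓ (not excluded); service 122 days < 2 years (≈730 days) ✗ → not eligible.
Employee Assistance Program — status contractor ✗ (requires full-time) → not eligible.
Health Savings Account — status contractor ✓ (not excluded); no waiver, service 122 days ≥ 60 days ✓; 40 hrs/wk ≥ 32 ✓ → eligible.
Stock Purchase Plan — dept QA ✗ → not eligible.
Transit Subsidy — grade Band 5 ≥ Band 2 ✓; rating 1 < 2 ✗ → not eligible.
Paid Sabbatical — service 122 days ≥ 1 month (≈30 days) ✓; grade Band 5 ≥ Band 5 ✓; age 20 ≥ 18 ✓ → eligible.

Volunteer Time Off, Health Savings Account, Paid Sabbatical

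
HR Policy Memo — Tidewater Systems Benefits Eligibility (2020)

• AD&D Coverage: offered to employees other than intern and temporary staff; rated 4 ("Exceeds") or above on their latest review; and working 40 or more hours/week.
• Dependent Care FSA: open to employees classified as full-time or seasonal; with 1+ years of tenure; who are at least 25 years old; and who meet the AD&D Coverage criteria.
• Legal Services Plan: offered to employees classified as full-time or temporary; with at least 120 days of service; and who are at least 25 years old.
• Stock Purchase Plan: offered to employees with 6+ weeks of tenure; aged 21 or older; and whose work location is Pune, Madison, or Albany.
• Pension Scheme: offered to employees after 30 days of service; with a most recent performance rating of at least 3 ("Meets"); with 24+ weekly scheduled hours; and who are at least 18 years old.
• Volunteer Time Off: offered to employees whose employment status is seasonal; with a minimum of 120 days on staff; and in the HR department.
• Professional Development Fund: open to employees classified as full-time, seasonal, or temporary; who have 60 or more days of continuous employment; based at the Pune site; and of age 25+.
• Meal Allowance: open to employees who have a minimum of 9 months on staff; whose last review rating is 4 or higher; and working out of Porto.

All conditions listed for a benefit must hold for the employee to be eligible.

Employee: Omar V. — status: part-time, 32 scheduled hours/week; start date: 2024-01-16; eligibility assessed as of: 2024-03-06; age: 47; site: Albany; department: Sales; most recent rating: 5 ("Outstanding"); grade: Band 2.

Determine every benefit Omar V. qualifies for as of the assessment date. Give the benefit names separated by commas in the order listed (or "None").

Service from 2024-01-16 to 2024-03-06: 50 days.
AD&D Coverage — status part-time ✓ (not excluded); rating 5 ≥ 4 ✓; 32 hrs/wk < 40 ✗ → not eligible.
Dependent Care FSA — status part-time ✗ (requires full-time or seasonal) → not eligible.
Legal Services Plan — status part-time ✗ (requires full-time or temporary) → not eligible.
Stock Purchase Plan — service 50 days ≥ 6 weeks (≈42 days) ✓; age 47 ≥ 21 ✓; site Albany ✓ → eligible.
Pension Scheme — service 50 days ≥ 30 days ✓; rating 5 ≥ 3 ✓; 32 hrs/wk ≥ 24 ✓; age 47 ≥ 18 ✓ → eligible.
Volunteer Time Off — status part-time ✗ (requires seasonal) → not eligible.
Professional Development Fund — status part-time ✗ (requires full-time, seasonal, or temporary) → not eligible.
Meal Allowance — service 50 days < 9 months (≈270 days) ✗ → not eligible.

Stock Purchase Plan, Pension Scheme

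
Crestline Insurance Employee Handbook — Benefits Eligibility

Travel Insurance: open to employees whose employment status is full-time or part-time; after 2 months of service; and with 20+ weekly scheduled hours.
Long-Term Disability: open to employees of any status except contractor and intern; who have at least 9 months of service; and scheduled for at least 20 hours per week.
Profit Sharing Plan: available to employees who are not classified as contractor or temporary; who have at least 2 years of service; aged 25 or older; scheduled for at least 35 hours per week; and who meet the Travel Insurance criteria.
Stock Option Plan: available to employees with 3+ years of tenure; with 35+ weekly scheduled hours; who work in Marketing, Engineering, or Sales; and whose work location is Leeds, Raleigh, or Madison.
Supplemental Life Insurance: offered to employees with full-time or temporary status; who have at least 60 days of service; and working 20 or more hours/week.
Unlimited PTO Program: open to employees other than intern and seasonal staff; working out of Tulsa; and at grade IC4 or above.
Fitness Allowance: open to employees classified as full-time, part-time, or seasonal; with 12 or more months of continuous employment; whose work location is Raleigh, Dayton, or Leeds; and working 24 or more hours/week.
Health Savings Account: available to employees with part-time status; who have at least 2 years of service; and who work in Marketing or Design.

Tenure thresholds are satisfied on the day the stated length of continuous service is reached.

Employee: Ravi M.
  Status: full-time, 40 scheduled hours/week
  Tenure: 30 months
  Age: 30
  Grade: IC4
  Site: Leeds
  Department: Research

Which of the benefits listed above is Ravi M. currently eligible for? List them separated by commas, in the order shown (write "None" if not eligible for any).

Travel Insurance, Long-Term Disability, Profit Sharing Plan, Supplemental Life Insurance, Fitness Allowance

Travel Insurance — status full-time ✓; service 30 months ≥ 2 months ✓; 40 hrs/wk ≥ 20 ✓ → eligible.
Long-Term Disability — status full-time ✓ (not excluded); service 30 months ≥ 9 months ✓; 40 hrs/wk ≥ 20 ✓ → eligible.
Profit Sharing Plan — status full-time ✓ (not excluded); service 30 months ≥ 2 years (≈730 days) ✓; age 30 ≥ 25 ✓; 40 hrs/wk ≥ 35 ✓; eligible for Travel Insurance ✓ → eligible.
Stock Option Plan — service 30 months < 3 years (≈1095 days) ✗ → not eligible.
Supplemental Life Insurance — status full-time ✓; service 30 months ≥ 60 days ✓; 40 hrs/wk ≥ 20 ✓ → eligible.
Unlimited PTO Program — status full-time ✓ (not excluded); site Leeds ✗ (not Tulsa) → not eligible.
Fitness Allowance — status full-time ✓; service 30 months ≥ 12 months ✓; site Leeds ✓; 40 hrs/wk ≥ 24 ✓ → eligible.
Health Savings Account — status full-time ✗ (requires part-time) → not eligible.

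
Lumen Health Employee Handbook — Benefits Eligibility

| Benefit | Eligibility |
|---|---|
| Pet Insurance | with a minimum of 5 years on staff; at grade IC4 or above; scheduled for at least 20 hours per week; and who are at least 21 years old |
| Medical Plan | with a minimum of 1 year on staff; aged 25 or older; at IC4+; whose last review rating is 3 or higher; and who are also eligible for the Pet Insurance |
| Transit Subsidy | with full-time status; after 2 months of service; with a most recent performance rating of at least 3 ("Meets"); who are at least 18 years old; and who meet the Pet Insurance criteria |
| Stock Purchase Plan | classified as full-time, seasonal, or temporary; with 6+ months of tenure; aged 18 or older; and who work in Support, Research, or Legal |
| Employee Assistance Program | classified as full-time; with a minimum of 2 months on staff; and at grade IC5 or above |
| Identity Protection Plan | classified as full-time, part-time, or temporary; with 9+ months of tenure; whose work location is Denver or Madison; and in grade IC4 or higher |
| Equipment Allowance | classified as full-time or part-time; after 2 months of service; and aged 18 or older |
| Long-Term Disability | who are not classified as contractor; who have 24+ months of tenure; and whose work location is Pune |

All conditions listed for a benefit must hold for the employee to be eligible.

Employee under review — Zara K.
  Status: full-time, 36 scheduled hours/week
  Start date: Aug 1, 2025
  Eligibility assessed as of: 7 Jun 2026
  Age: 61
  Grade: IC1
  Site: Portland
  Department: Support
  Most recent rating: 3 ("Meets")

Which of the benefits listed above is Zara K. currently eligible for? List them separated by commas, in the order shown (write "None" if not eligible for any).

Service from Aug 1, 2025 to 7 Jun 2026: 310 days.
Pet Insurance — service 310 days < 5 years (≈1825 days) ✗ → not eligible.
Medical Plan — service 310 days < 1 year (≈365 days) ✗ → not eligible.
Transit Subsidy — status full-time ✓; service 310 days ≥ 2 months (≈60 days) ✓; rating 3 ≥ 3 ✓; age 61 ≥ 18 ✓; not eligible for Pet Insurance ✗ → not eligible.
Stock Purchase Plan — status full-time ✓; service 310 days ≥ 6 months (≈180 days) ✓; age 61 ≥ 18 ✓; dept Support ✓ → eligible.
Employee Assistance Program — status full-time ✓; service 310 days ≥ 2 months (≈60 days) ✓; grade IC1 < IC5 ✗ → not eligible.
Identity Protection Plan — status full-time ✓; service 310 days ≥ 9 months (≈270 days) ✓; site Portland ✗ (not Denver or Madison) → not eligible.
Equipment Allowance — status full-time ✓; service 310 days ≥ 2 months (≈60 days) ✓; age 61 ≥ 18 ✓ → eligible.
Long-Term Disability — status full-time ✓ (not excluded); service 310 days < 24 months (≈720 days) ✗ → not eligible.

Stock Purchase Plan, Equipment Allowance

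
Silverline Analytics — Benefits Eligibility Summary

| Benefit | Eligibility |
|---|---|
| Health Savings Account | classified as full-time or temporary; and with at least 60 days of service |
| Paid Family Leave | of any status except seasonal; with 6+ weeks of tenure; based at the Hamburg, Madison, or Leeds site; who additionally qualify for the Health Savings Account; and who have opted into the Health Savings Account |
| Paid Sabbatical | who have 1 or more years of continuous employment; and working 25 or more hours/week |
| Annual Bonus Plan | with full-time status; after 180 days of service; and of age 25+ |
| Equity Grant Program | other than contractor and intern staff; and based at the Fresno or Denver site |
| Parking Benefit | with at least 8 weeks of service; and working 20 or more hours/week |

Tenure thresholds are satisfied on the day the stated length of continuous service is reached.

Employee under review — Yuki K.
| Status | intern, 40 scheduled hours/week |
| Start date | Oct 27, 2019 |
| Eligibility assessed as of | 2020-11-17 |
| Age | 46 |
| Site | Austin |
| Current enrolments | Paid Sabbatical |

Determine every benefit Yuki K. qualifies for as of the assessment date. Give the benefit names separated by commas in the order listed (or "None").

Paid Sabbatical, Parking Benefit

Service from Oct 27, 2019 to 2020-11-17: 387 days.
Health Savings Account — status intern ✗ (requires full-time or temporary) → not eligible.
Paid Family Leave — status intern ✓ (not excluded); service 387 days ≥ 6 weeks (≈42 days) ✓; site Austin ✗ (not Hamburg, Madison, or Leeds) → not eligible.
Paid Sabbatical — service 387 days ≥ 1 year (≈365 days) ✓; 40 hrs/wk ≥ 25 ✓ → eligible.
Annual Bonus Plan — status intern ✗ (requires full-time) → not eligible.
Equity Grant Program — status intern ✗ (excluded) → not eligible.
Parking Benefit — service 387 days ≥ 8 weeks (≈56 days) ✓; 40 hrs/wk ≥ 20 ✓ → eligible.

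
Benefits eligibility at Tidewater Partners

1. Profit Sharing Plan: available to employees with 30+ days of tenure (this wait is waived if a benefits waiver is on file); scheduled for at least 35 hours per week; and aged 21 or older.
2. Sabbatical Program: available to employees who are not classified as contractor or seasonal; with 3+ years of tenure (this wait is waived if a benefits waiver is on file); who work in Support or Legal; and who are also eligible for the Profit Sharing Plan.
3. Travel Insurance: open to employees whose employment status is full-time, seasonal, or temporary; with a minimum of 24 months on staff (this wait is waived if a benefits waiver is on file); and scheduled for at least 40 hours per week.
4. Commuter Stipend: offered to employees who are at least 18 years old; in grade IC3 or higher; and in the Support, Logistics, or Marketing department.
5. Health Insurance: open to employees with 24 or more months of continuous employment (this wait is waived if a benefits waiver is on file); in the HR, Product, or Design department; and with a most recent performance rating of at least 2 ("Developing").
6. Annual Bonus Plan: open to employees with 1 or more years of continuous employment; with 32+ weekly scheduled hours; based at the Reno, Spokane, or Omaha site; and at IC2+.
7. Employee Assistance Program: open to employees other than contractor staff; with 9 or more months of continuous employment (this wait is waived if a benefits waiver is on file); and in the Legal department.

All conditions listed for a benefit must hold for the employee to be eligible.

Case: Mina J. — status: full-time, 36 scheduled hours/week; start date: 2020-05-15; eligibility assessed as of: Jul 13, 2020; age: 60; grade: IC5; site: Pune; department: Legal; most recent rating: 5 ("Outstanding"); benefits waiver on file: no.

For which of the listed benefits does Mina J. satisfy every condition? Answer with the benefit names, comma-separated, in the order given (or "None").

Profit Sharing Plan

Service from 2020-05-15 to Jul 13, 2020: 59 days.
Profit Sharing Plan — no waiver, service 59 days ≥ 30 days ✓; 36 hrs/wk ≥ 35 ✓; age 60 ≥ 21 ✓ → eligible.
Sabbatical Program — status full-time ✓ (not excluded); no waiver, service 59 days < 3 years (≈1095 days) ✗ → not eligible.
Travel Insurance — status full-time ✓; no waiver, service 59 days < 24 months (≈720 days) ✗ → not eligible.
Commuter Stipend — age 60 ≥ 18 ✓; grade IC5 ≥ IC3 ✓; dept Legal ✗ → not eligible.
Health Insurance — no waiver, service 59 days < 24 months (≈720 days) ✗ → not eligible.
Annual Bonus Plan — service 59 days < 1 year (≈365 days) ✗ → not eligible.
Employee Assistance Program — status full-time ✓ (not excluded); no waiver, service 59 days < 9 months (≈270 days) ✗ → not eligible.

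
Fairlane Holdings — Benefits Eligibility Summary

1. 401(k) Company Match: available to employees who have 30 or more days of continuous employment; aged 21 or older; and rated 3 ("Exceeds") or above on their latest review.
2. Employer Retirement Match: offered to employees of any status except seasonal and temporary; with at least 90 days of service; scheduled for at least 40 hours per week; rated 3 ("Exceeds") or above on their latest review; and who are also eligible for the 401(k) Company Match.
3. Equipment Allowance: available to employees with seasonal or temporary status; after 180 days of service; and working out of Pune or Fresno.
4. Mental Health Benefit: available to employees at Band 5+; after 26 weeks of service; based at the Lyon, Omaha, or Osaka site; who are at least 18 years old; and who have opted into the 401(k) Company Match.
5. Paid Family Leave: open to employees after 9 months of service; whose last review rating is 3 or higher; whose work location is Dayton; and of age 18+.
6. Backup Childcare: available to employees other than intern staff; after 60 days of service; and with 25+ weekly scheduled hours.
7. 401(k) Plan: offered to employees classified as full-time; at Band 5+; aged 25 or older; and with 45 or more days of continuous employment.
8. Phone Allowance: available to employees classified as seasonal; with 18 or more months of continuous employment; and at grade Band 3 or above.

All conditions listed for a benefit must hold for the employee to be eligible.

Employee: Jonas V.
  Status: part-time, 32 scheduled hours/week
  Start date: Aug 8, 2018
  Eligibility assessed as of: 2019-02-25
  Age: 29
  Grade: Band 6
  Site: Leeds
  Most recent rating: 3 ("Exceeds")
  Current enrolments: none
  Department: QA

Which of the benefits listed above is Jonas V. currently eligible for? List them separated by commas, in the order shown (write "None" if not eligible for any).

Service from Aug 8, 2018 to 2019-02-25: 201 days.
401(k) Company Match — service 201 days ≥ 30 days ✓; age 29 ≥ 21 ✓; rating 3 ≥ 3 ✓ → eligible.
Employer Retirement Match — status part-time ✓ (not excluded); service 201 days ≥ 90 days ✓; 32 hrs/wk < 40 ✗ → not eligible.
Equipment Allowance — status part-time ✗ (requires seasonal or temporary) → not eligible.
Mental Health Benefit — grade Band 6 ≥ Band 5 ✓; service 201 days ≥ 26 weeks (≈182 days) ✓; site Leeds ✗ (not Lyon, Omaha, or Osaka) → not eligible.
Paid Family Leave — service 201 days < 9 months (≈270 days) ✗ → not eligible.
Backup Childcare — status part-time ✓ (not excluded); service 201 days ≥ 60 days ✓; 32 hrs/wk ≥ 25 ✓ → eligible.
401(k) Plan — status part-time ✗ (requires full-time) → not eligible.
Phone Allowance — status part-time ✗ (requires seasonal) → not eligible.

401(k) Company Match, Backup Childcare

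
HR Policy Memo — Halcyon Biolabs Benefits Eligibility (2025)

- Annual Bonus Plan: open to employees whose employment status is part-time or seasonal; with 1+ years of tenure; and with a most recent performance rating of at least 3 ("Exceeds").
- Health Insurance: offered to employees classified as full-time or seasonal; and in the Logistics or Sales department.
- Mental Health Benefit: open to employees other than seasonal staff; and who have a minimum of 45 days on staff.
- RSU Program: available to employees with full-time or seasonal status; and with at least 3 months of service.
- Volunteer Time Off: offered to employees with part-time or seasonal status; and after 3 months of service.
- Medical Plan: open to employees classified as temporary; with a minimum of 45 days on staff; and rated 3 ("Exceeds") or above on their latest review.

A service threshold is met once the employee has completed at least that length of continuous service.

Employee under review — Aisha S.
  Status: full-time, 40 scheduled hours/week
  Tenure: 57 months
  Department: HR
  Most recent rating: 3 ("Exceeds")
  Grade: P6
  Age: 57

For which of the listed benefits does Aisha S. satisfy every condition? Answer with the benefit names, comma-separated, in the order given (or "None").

Mental Health Benefit, RSU Program

Annual Bonus Plan — status full-time ✗ (requires part-time or seasonal) → not eligible.
Health Insurance — status full-time ✓; dept HR ✗ → not eligible.
Mental Health Benefit — status full-time ✓ (not excluded); service 57 months ≥ 45 days ✓ → eligible.
RSU Program — status full-time ✓; service 57 months ≥ 3 months ✓ → eligible.
Volunteer Time Off — status full-time ✗ (requires part-time or seasonal) → not eligible.
Medical Plan — status full-time ✗ (requires temporary) → not eligible.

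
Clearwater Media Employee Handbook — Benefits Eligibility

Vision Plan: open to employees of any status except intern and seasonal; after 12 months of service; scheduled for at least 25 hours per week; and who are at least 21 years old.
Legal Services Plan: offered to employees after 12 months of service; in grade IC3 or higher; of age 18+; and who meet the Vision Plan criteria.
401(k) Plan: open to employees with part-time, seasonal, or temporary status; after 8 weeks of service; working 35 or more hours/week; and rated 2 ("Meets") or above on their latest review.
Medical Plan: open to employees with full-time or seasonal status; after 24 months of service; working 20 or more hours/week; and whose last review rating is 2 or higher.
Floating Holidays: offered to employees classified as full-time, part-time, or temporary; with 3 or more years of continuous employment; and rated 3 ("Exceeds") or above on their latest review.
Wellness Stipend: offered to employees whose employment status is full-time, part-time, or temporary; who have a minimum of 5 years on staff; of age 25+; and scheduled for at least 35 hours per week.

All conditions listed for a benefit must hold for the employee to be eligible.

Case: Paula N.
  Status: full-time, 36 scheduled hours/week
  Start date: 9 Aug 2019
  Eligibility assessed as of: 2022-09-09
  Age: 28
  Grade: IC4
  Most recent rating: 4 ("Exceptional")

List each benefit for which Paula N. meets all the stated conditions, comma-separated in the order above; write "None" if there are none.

Vision Plan, Legal Services Plan, Medical Plan, Floating Holidays

Service from 9 Aug 2019 to 2022-09-09: 1127 days.
Vision Plan — status full-time ✓ (not excluded); service 1127 days ≥ 12 months (≈360 days) ✓; 36 hrs/wk ≥ 25 ✓; age 28 ≥ 21 ✓ → eligible.
Legal Services Plan — service 1127 days ≥ 12 months (≈360 days) ✓; grade IC4 ≥ IC3 ✓; age 28 ≥ 18 ✓; eligible for Vision Plan ✓ → eligible.
401(k) Plan — status full-time ✗ (requires part-time, seasonal, or temporary) → not eligible.
Medical Plan — status full-time ✓; service 1127 days ≥ 24 months (≈720 days) ✓; 36 hrs/wk ≥ 20 ✓; rating 4 ≥ 2 ✓ → eligible.
Floating Holidays — status full-time ✓; service 1127 days ≥ 3 years (≈1095 days) ✓; rating 4 ≥ 3 ✓ → eligible.
Wellness Stipend — status full-time ✓; service 1127 days < 5 years (≈1825 days) ✗ → not eligible.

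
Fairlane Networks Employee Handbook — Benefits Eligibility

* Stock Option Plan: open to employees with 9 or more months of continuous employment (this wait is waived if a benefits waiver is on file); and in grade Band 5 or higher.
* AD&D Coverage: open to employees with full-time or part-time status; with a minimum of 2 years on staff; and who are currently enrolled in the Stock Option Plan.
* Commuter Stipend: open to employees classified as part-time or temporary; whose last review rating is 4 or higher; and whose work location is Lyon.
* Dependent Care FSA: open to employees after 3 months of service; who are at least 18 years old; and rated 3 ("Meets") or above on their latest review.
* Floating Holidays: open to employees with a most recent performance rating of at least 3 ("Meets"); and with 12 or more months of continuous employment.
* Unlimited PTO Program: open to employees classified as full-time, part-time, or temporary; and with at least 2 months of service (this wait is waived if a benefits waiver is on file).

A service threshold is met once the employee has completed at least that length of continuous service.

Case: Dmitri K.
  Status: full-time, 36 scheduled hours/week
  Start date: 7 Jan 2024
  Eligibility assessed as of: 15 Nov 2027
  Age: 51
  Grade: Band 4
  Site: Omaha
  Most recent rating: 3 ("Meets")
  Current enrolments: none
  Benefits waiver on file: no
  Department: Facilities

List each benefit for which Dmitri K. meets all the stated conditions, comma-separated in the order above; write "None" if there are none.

Service from 7 Jan 2024 to 15 Nov 2027: 1408 days.
Stock Option Plan — no waiver, service 1408 days ≥ 9 months (≈270 days) ✓; grade Band 4 < Band 5 ✗ → not eligible.
AD&D Coverage — status full-time ✓; service 1408 days ≥ 2 years (≈730 days) ✓; not enrolled in Stock Option Plan ✗ → not eligible.
Commuter Stipend — status full-time ✗ (requires part-time or temporary) → not eligible.
Dependent Care FSA — service 1408 days ≥ 3 months (≈90 days) ✓; age 51 ≥ 18 ✓; rating 3 ≥ 3 ✓ → eligible.
Floating Holidays — rating 3 ≥ 3 ✓; service 1408 days ≥ 12 months (≈360 days) ✓ → eligible.
Unlimited PTO Program — status full-time ✓; no waiver, service 1408 days ≥ 2 months (≈60 days) ✓ → eligible.

Dependent Care FSA, Floating Holidays, Unlimited PTO Program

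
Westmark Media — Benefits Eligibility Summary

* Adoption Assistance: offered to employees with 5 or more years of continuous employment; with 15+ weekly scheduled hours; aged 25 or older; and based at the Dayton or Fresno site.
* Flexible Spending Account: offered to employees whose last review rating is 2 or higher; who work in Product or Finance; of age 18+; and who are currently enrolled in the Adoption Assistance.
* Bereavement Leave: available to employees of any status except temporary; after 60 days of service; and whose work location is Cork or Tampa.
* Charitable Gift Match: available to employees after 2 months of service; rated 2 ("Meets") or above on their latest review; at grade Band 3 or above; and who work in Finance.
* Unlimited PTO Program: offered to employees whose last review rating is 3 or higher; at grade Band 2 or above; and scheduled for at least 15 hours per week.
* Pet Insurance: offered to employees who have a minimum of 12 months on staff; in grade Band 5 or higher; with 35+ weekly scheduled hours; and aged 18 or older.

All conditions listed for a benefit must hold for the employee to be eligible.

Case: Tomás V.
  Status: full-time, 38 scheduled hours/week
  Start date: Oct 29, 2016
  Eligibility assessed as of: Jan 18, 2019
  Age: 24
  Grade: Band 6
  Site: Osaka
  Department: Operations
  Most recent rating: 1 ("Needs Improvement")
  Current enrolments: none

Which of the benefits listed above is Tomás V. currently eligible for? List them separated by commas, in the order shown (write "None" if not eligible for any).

Service from Oct 29, 2016 to Jan 18, 2019: 811 days.
Adoption Assistance — service 811 days < 5 years (≈1825 days) ✗ → not eligible.
Flexible Spending Account — rating 1 < 2 ✗ → not eligible.
Bereavement Leave — status full-time ✓ (not excluded); service 811 days ≥ 60 days ✓; site Osaka ✗ (not Cork or Tampa) → not eligible.
Charitable Gift Match — service 811 days ≥ 2 months (≈60 days) ✓; rating 1 < 2 ✗ → not eligible.
Unlimited PTO Program — rating 1 < 3 ✗ → not eligible.
Pet Insurance — service 811 days ≥ 12 months (≈360 days) ✓; grade Band 6 ≥ Band 5 ✓; 38 hrs/wk ≥ 35 ✓; age 24 ≥ 18 ✓ → eligible.

Pet Insurance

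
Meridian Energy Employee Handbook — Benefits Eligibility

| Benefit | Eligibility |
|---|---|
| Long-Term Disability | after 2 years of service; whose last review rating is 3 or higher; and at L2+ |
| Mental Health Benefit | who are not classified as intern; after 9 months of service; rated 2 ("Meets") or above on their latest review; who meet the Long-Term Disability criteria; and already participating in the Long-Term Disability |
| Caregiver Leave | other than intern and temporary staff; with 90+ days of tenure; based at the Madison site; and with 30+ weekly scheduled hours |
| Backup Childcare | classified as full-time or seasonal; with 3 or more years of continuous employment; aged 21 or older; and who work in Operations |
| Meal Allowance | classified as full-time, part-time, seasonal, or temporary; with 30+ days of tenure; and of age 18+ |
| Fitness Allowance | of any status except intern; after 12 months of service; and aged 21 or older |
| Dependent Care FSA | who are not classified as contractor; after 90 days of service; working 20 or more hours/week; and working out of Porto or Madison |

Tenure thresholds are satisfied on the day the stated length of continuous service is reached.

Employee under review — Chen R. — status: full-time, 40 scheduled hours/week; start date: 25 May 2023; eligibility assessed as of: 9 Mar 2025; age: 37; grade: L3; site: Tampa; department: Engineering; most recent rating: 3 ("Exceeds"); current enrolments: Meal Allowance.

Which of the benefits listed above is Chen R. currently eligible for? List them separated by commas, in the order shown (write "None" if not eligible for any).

Meal Allowance, Fitness Allowance

Service from 25 May 2023 to 9 Mar 2025: 654 days.
Long-Term Disability — service 654 days < 2 years (≈730 days) ✗ → not eligible.
Mental Health Benefit — status full-time ✓ (not excluded); service 654 days ≥ 9 months (≈270 days) ✓; rating 3 ≥ 2 ✓; not eligible for Long-Term Disability ✗ → not eligible.
Caregiver Leave — status full-time ✓ (not excluded); service 654 days ≥ 90 days ✓; site Tampa ✗ (not Madison) → not eligible.
Backup Childcare — status full-time ✓; service 654 days < 3 years (≈1095 days) ✗ → not eligible.
Meal Allowance — status full-time ✓; service 654 days ≥ 30 days ✓; age 37 ≥ 18 ✓ → eligible.
Fitness Allowance — status full-time ✓ (not excluded); service 654 days ≥ 12 months (≈360 days) ✓; age 37 ≥ 21 ✓ → eligible.
Dependent Care FSA — status full-time ✓ (not excluded); service 654 days ≥ 90 days ✓; 40 hrs/wk ≥ 20 ✓; site Tampa ✗ (not Porto or Madison) → not eligible.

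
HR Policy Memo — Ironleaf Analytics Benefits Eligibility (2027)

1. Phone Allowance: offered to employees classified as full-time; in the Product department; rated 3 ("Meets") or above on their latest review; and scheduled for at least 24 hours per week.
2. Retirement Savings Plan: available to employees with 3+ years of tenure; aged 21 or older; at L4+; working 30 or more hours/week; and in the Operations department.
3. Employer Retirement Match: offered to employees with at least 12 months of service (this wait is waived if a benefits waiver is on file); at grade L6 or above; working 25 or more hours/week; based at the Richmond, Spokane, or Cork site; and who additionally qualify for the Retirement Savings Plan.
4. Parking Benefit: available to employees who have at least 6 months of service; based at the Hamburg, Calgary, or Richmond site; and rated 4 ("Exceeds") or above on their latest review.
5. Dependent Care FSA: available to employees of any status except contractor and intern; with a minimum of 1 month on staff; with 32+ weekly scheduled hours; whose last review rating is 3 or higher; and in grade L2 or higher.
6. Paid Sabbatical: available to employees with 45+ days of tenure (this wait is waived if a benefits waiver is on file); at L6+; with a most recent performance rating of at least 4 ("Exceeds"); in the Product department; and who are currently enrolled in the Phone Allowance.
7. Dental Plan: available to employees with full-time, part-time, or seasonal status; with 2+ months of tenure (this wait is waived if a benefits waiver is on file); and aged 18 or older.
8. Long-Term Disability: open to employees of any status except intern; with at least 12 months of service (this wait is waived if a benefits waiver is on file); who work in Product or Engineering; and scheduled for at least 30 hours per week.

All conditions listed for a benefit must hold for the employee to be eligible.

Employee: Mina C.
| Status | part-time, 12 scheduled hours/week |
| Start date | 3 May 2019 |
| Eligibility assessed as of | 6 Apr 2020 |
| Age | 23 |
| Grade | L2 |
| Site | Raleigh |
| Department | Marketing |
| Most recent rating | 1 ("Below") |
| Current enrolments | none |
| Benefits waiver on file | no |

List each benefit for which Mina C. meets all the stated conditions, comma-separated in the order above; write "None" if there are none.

Dental Plan

Service from 3 May 2019 to 6 Apr 2020: 339 days.
Phone Allowance — status part-time ✗ (requires full-time) → not eligible.
Retirement Savings Plan — service 339 days < 3 years (≈1095 days) ✗ → not eligible.
Employer Retirement Match — no waiver, service 339 days < 12 months (≈360 days) ✗ → not eligible.
Parking Benefit — service 339 days ≥ 6 months (≈180 days) ✓; site Raleigh ✗ (not Hamburg, Calgary, or Richmond) → not eligible.
Dependent Care FSA — status part-time ✓ (not excluded); service 339 days ≥ 1 month (≈30 days) ✓; 12 hrs/wk < 32 ✗ → not eligible.
Paid Sabbatical — no waiver, service 339 days ≥ 45 days ✓; grade L2 < L6 ✗ → not eligible.
Dental Plan — status part-time ✓; no waiver, service 339 days ≥ 2 months (≈60 days) ✓; age 23 ≥ 18 ✓ → eligible.
Long-Term Disability — status part-time ✓ (not excluded); no waiver, service 339 days < 12 months (≈360 days) ✗ → not eligible.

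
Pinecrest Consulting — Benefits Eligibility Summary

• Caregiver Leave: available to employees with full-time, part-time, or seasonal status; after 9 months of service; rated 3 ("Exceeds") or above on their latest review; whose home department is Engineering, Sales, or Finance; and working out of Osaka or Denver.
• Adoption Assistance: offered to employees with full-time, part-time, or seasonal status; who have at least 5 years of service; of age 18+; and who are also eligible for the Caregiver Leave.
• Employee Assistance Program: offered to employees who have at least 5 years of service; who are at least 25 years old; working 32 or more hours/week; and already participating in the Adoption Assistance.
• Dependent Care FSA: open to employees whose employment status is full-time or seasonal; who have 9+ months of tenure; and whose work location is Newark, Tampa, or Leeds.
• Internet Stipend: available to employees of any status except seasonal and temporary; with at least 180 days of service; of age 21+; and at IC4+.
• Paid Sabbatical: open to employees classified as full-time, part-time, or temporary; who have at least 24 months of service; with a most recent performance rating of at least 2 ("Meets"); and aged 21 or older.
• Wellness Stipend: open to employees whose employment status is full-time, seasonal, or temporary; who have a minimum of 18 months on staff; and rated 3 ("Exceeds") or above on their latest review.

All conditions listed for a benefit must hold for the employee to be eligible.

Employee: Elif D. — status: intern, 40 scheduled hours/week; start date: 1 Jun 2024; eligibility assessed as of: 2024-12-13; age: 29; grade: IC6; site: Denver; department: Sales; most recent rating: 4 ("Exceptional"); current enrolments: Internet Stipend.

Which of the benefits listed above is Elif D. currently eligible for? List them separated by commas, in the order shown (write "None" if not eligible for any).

Service from 1 Jun 2024 to 2024-12-13: 195 days.
Caregiver Leave — status intern ✗ (requires full-time, part-time, or seasonal) → not eligible.
Adoption Assistance — status intern ✗ (requires full-time, part-time, or seasonal) → not eligible.
Employee Assistance Program — service 195 days < 5 years (≈1825 days) ✗ → not eligible.
Dependent Care FSA — status intern ✗ (requires full-time or seasonal) → not eligible.
Internet Stipend — status intern ✓ (not excluded); service 195 days ≥ 180 days ✓; age 29 ≥ 21 ✓; grade IC6 ≥ IC4 ✓ → eligible.
Paid Sabbatical — status intern ✗ (requires full-time, part-time, or temporary) → not eligible.
Wellness Stipend — status intern ✗ (requires full-time, seasonal, or temporary) → not eligible.

Internet Stipend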